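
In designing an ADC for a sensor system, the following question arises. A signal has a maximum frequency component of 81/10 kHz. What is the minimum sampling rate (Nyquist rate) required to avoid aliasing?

By the Nyquist-Shannon sampling theorem,
the minimum sampling rate (Nyquist rate) must be at least 2 * f_max.
Nyquist rate = 2 * 81/10 kHz = 81/5 kHz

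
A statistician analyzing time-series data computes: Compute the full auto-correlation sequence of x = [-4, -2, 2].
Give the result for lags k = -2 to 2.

r_xx[k] = sum_m x[m]*x[m+k], indexed from 0, for k = -2 to 2:
  r_xx[-2] = x[2]*x[0] = -8
  r_xx[-1] = x[1]*x[0] + x[2]*x[1] = 4
  r_xx[0] = x[0]*x[0] + x[1]*x[1] + x[2]*x[2] = 24
  r_xx[1] = x[0]*x[1] + x[1]*x[2] = 4
  r_xx[2] = x[0]*x[2] = -8
r_xx = [-8, 4, 24, 4, -8]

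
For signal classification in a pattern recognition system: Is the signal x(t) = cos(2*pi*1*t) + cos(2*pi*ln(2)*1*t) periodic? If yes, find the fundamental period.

f1 = 1 Hz, f2 = 1*ln(2) Hz
Ratio f2/f1 = ln(2), which is irrational.
Since the frequency ratio is irrational, no common period exists.
The signal is not periodic.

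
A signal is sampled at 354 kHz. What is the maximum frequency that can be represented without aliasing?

The maximum frequency that can be represented without aliasing
is the Nyquist frequency: f_max = f_s / 2 = 354 kHz / 2 = 177 kHz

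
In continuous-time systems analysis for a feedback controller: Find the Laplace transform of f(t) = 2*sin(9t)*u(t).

Standard pair: sin(wt)*u(t) <-> w/(s^2+w^2)
With w = 9: L{2*sin(9t)*u(t)} = 18/(s^2+81)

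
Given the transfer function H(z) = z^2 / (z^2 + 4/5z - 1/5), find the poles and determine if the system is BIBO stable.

Poles are roots of the denominator: z^2 + 4/5z - 1/5 = 0.
Quadratic formula: z = [-(4/5) +/- sqrt((4/5)^2 - 4*(-1/5))] / 2
Discriminant = 16/25 + 4/5 = 36/25; sqrt = 6/5.
z = (-4/5 +/- 6/5) / 2 => z = 1/5 or z = -1.
|p1| = 1, |p2| = 1/5.
For BIBO stability, all poles must lie inside the unit circle (|p| < 1).
System is UNSTABLE since at least one |p| >= 1.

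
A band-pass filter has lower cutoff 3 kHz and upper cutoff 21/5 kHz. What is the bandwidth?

Bandwidth = f_high - f_low
= 21/5 kHz - 3 kHz = 6/5 kHz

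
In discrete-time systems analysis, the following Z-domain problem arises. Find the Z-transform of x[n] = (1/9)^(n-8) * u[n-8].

Time-shifting property: if X(z) = Z{x[n]}, then Z{x[n-d]} = z^(-d) * X(z)
X(z) = z/(z - 1/9) for x[n] = (1/9)^n * u[n]
Z{x[n-8]} = z^(-8) * z/(z - 1/9) = z^(-7)/(z - 1/9)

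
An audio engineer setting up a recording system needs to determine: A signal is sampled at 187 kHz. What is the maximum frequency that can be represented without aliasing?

The maximum frequency that can be represented without aliasing
is the Nyquist frequency: f_max = f_s / 2 = 187 kHz / 2 = 187/2 kHz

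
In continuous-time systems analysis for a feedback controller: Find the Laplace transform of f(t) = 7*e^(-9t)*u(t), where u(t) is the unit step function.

Standard Laplace transform pair:
e^(-at)*u(t) <-> 1/(s+a)
With a = 9: L{7*e^(-9t)*u(t)} = 7/(s+9), ROC: Re(s) > -9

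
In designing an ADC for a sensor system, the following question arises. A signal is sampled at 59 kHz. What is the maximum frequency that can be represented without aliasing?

The maximum frequency that can be represented without aliasing
is the Nyquist frequency: f_max = f_s / 2 = 59 kHz / 2 = 59/2 kHz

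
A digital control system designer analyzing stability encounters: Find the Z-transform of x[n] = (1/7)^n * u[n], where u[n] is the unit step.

The Z-transform of a^n * u[n] is z/(z-a) for |z| > |a|.
Here a = 1/7, so X(z) = z/(z - (1/7)) = 7z/(7z - 1)
ROC: |z| > 1/7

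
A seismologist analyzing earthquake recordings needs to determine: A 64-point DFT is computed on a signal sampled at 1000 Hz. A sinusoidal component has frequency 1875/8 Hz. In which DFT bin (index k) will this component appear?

DFT frequency resolution = f_s/N = 1000/64 = 125/8 Hz
Bin index k = f_signal / resolution = 1875/8 / 125/8 = 15
The signal frequency 1875/8 Hz falls in DFT bin k = 15.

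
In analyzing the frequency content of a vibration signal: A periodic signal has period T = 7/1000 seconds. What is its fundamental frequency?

The fundamental frequency is the reciprocal of the period.
f = 1/T = 1/(7/1000) = 1000/7 Hz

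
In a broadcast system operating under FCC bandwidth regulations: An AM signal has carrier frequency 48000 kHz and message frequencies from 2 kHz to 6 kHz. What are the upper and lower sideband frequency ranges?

Upper sideband (USB) = fc + [fm_low, fm_high] = 48000 + [2, 6] = [48002, 48006] kHz
Lower sideband (LSB) = fc - [fm_high, fm_low] = 48000 - [6, 2] = [47994, 47998] kHz
Total occupied spectrum: 47994 kHz to 48006 kHz (plus carrier at 48000 kHz)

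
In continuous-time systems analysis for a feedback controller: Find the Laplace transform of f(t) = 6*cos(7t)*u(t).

Standard pair: cos(wt)*u(t) <-> s/(s^2+w^2)
With w = 7: L{6*cos(7t)*u(t)} = 6s/(s^2+49)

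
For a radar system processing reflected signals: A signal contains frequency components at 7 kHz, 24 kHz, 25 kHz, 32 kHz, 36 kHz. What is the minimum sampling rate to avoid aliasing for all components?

The highest frequency component is f_max = 36 kHz.
Nyquist rate = 2 * f_max = 2 * 36 kHz = 72 kHz.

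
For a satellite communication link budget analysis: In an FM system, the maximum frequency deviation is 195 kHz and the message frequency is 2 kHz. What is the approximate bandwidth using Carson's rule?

Carson's rule: BW = 2*(delta_f + f_m)
= 2*(195 + 2) kHz = 394 kHz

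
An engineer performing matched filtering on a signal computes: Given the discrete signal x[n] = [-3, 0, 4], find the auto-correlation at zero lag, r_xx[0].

The auto-correlation at zero lag r_xx[0] equals the signal energy.
r_xx[0] = sum of x[n]^2 = (-3)^2 + 0^2 + 4^2
= 9 + 0 + 16 = 25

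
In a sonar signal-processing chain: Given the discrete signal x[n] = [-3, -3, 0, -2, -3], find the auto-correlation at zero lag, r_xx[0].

The auto-correlation at zero lag r_xx[0] equals the signal energy.
r_xx[0] = sum of x[n]^2 = (-3)^2 + (-3)^2 + 0^2 + (-2)^2 + (-3)^2
= 9 + 9 + 0 + 4 + 9 = 31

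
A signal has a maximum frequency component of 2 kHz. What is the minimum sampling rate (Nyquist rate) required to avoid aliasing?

By the Nyquist-Shannon sampling theorem,
the minimum sampling rate (Nyquist rate) must be at least 2 * f_max.
Nyquist rate = 2 * 2 kHz = 4 kHz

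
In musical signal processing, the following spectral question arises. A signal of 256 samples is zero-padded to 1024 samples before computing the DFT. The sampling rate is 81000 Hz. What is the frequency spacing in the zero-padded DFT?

Original DFT: N = 256, resolution = f_s/N = 81000/256 = 10125/32 Hz
Zero-padded DFT: N = 1024, resolution = f_s/N = 81000/1024 = 10125/128 Hz
Zero-padding interpolates the spectrum (finer frequency grid)
but does NOT improve the true spectral resolution (ability to resolve close frequencies).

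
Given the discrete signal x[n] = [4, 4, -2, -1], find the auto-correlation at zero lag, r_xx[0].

The auto-correlation at zero lag r_xx[0] equals the signal energy.
r_xx[0] = sum of x[n]^2 = 4^2 + 4^2 + (-2)^2 + (-1)^2
= 16 + 16 + 4 + 1 = 37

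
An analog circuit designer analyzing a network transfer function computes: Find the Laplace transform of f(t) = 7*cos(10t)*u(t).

Standard pair: cos(wt)*u(t) <-> s/(s^2+w^2)
With w = 10: L{7*cos(10t)*u(t)} = 7s/(s^2+100)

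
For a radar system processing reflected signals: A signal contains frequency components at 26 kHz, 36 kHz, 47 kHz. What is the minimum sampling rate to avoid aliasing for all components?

The highest frequency component is f_max = 47 kHz.
Nyquist rate = 2 * f_max = 2 * 47 kHz = 94 kHz.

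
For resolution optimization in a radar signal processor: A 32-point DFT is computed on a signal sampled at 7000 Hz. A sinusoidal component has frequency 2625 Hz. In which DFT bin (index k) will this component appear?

DFT frequency resolution = f_s/N = 7000/32 = 875/4 Hz
Bin index k = f_signal / resolution = 2625 / 875/4 = 12
The signal frequency 2625 Hz falls in DFT bin k = 12.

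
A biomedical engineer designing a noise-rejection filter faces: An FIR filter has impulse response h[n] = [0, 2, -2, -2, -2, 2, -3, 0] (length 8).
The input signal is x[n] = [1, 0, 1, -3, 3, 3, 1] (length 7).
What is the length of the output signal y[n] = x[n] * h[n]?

For linear convolution, the output length is:
len(y) = len(x) + len(h) - 1 = 7 + 8 - 1 = 14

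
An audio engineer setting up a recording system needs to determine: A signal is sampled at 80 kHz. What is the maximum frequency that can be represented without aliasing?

The maximum frequency that can be represented without aliasing
is the Nyquist frequency: f_max = f_s / 2 = 80 kHz / 2 = 40 kHz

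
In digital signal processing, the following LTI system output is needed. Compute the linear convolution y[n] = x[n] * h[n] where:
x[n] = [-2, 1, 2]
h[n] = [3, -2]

y[n] = sum_k x[k]*h[n-k]. Output length = len(x) + len(h) - 1 = 3 + 2 - 1 = 4.
y[0] = -2*3 = -6
y[1] = 1*3 + -2*-2 = 7
y[2] = 2*3 + 1*-2 = 4
y[3] = 2*-2 = -4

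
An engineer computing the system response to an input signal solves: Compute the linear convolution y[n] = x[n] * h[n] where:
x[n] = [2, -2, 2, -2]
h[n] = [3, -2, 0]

y[n] = sum_k x[k]*h[n-k]. Output length = len(x) + len(h) - 1 = 4 + 3 - 1 = 6.
y[0] = 2*3 = 6
y[1] = -2*3 + 2*-2 = -10
y[2] = 2*3 + -2*-2 + 2*0 = 10
y[3] = -2*3 + 2*-2 + -2*0 = -10
y[4] = -2*-2 + 2*0 = 4
y[5] = -2*0 = 0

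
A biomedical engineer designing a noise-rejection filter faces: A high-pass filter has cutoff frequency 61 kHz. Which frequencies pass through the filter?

A high-pass filter passes all frequencies above the cutoff frequency 61 kHz and attenuates lower frequencies.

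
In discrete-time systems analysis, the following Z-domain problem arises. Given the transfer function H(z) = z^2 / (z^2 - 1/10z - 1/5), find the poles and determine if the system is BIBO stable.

Poles are roots of the denominator: z^2 - 1/10z - 1/5 = 0.
Quadratic formula: z = [-(-1/10) +/- sqrt((-1/10)^2 - 4*(-1/5))] / 2
Discriminant = 1/100 + 4/5 = 81/100; sqrt = 9/10.
z = (1/10 +/- 9/10) / 2 => z = 1/2 or z = -2/5.
|p1| = 2/5, |p2| = 1/2.
For BIBO stability, all poles must lie inside the unit circle (|p| < 1).
System is STABLE since both |p| < 1.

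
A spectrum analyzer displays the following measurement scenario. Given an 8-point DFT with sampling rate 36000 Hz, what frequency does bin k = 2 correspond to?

The frequency of DFT bin k is: f_k = k * f_s / N
f_2 = 2 * 36000 / 8 = 9000 Hz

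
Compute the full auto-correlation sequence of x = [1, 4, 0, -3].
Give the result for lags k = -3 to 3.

r_xx[k] = sum_m x[m]*x[m+k], indexed from 0, for k = -3 to 3:
  r_xx[-3] = x[3]*x[0] = -3
  r_xx[-2] = x[2]*x[0] + x[3]*x[1] = -12
  r_xx[-1] = x[1]*x[0] + x[2]*x[1] + x[3]*x[2] = 4
  r_xx[0] = x[0]*x[0] + x[1]*x[1] + x[2]*x[2] + x[3]*x[3] = 26
  r_xx[1] = x[0]*x[1] + x[1]*x[2] + x[2]*x[3] = 4
  r_xx[2] = x[0]*x[2] + x[1]*x[3] = -12
  r_xx[3] = x[0]*x[3] = -3
r_xx = [-3, -12, 4, 26, 4, -12, -3]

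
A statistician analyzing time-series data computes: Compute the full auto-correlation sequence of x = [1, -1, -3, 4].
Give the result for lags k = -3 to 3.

r_xx[k] = sum_m x[m]*x[m+k], indexed from 0, for k = -3 to 3:
  r_xx[-3] = x[3]*x[0] = 4
  r_xx[-2] = x[2]*x[0] + x[3]*x[1] = -7
  r_xx[-1] = x[1]*x[0] + x[2]*x[1] + x[3]*x[2] = -10
  r_xx[0] = x[0]*x[0] + x[1]*x[1] + x[2]*x[2] + x[3]*x[3] = 27
  r_xx[1] = x[0]*x[1] + x[1]*x[2] + x[2]*x[3] = -10
  r_xx[2] = x[0]*x[2] + x[1]*x[3] = -7
  r_xx[3] = x[0]*x[3] = 4
r_xx = [4, -7, -10, 27, -10, -7, 4]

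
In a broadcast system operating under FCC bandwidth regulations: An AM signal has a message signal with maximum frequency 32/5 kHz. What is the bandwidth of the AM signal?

In AM (double-sideband), the bandwidth is twice the message frequency.
BW = 2 * f_m = 2 * 32/5 kHz = 64/5 kHz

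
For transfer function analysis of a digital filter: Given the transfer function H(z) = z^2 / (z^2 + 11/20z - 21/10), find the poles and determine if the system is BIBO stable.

Poles are roots of the denominator: z^2 + 11/20z - 21/10 = 0.
Quadratic formula: z = [-(11/20) +/- sqrt((11/20)^2 - 4*(-21/10))] / 2
Discriminant = 121/400 + 42/5 = 3481/400; sqrt = 59/20.
z = (-11/20 +/- 59/20) / 2 => z = 6/5 or z = -7/4.
|p1| = 6/5, |p2| = 7/4.
For BIBO stability, all poles must lie inside the unit circle (|p| < 1).
System is UNSTABLE since at least one |p| >= 1.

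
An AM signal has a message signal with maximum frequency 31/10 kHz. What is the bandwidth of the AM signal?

In AM (double-sideband), the bandwidth is twice the message frequency.
BW = 2 * f_m = 2 * 31/10 kHz = 31/5 kHz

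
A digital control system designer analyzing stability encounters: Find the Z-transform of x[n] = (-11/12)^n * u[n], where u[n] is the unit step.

The Z-transform of a^n * u[n] is z/(z-a) for |z| > |a|.
Here a = -11/12, so X(z) = z/(z - (-11/12)) = 12z/(12z + 11)
ROC: |z| > 11/12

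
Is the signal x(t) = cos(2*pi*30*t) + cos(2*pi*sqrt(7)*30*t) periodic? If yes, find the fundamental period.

f1 = 30 Hz, f2 = 30*sqrt(7) Hz
Ratio f2/f1 = sqrt(7), which is irrational.
Since the frequency ratio is irrational, no common period exists.
The signal is not periodic.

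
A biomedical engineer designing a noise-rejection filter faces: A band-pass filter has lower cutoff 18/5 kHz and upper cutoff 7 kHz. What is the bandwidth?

Bandwidth = f_high - f_low
= 7 kHz - 18/5 kHz = 17/5 kHz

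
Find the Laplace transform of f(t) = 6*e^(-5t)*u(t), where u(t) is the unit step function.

Standard Laplace transform pair:
e^(-at)*u(t) <-> 1/(s+a)
With a = 5: L{6*e^(-5t)*u(t)} = 6/(s+5), ROC: Re(s) > -5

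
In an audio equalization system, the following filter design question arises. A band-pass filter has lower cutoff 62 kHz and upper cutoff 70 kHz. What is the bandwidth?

Bandwidth = f_high - f_low
= 70 kHz - 62 kHz = 8 kHz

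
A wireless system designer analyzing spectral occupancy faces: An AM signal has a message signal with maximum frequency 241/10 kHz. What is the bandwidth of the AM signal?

In AM (double-sideband), the bandwidth is twice the message frequency.
BW = 2 * f_m = 2 * 241/10 kHz = 241/5 kHz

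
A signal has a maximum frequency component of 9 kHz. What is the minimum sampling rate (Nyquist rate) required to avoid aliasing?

By the Nyquist-Shannon sampling theorem,
the minimum sampling rate (Nyquist rate) must be at least 2 * f_max.
Nyquist rate = 2 * 9 kHz = 18 kHz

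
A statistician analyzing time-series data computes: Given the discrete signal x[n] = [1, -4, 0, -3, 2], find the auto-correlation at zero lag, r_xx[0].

The auto-correlation at zero lag r_xx[0] equals the signal energy.
r_xx[0] = sum of x[n]^2 = 1^2 + (-4)^2 + 0^2 + (-3)^2 + 2^2
= 1 + 16 + 0 + 9 + 4 = 30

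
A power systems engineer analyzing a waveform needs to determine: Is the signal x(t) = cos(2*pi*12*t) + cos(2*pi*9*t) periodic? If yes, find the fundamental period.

f1 = 12 Hz, f2 = 9 Hz
Period T1 = 1/12, T2 = 1/9
Ratio T1/T2 = 9/12, which is rational.
The signal is periodic with fundamental period T = 1/GCD(12,9) = 1/3 s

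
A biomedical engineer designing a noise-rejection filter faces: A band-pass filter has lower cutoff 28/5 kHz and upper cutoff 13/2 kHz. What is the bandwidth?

Bandwidth = f_high - f_low
= 13/2 kHz - 28/5 kHz = 9/10 kHz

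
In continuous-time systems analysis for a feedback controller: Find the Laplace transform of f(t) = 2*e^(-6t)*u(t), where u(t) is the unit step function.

Standard Laplace transform pair:
e^(-at)*u(t) <-> 1/(s+a)
With a = 6: L{2*e^(-6t)*u(t)} = 2/(s+6), ROC: Re(s) > -6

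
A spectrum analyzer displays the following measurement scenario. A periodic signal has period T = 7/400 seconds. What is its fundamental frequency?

The fundamental frequency is the reciprocal of the period.
f = 1/T = 1/(7/400) = 400/7 Hz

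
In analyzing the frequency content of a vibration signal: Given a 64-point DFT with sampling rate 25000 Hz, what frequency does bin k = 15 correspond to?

The frequency of DFT bin k is: f_k = k * f_s / N
f_15 = 15 * 25000 / 64 = 46875/8 Hz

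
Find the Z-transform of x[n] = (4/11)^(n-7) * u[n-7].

Time-shifting property: if X(z) = Z{x[n]}, then Z{x[n-d]} = z^(-d) * X(z)
X(z) = z/(z - 4/11) for x[n] = (4/11)^n * u[n]
Z{x[n-7]} = z^(-7) * z/(z - 4/11) = z^(-6)/(z - 4/11)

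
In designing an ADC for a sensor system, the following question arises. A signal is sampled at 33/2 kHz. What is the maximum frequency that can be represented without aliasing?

The maximum frequency that can be represented without aliasing
is the Nyquist frequency: f_max = f_s / 2 = 33/2 kHz / 2 = 33/4 kHz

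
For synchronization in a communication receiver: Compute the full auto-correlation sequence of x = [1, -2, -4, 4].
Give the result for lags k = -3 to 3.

r_xx[k] = sum_m x[m]*x[m+k], indexed from 0, for k = -3 to 3:
  r_xx[-3] = x[3]*x[0] = 4
  r_xx[-2] = x[2]*x[0] + x[3]*x[1] = -12
  r_xx[-1] = x[1]*x[0] + x[2]*x[1] + x[3]*x[2] = -10
  r_xx[0] = x[0]*x[0] + x[1]*x[1] + x[2]*x[2] + x[3]*x[3] = 37
  r_xx[1] = x[0]*x[1] + x[1]*x[2] + x[2]*x[3] = -10
  r_xx[2] = x[0]*x[2] + x[1]*x[3] = -12
  r_xx[3] = x[0]*x[3] = 4
r_xx = [4, -12, -10, 37, -10, -12, 4]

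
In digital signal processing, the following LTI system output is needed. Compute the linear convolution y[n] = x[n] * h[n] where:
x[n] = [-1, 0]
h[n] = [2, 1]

y[n] = sum_k x[k]*h[n-k]. Output length = len(x) + len(h) - 1 = 2 + 2 - 1 = 3.
y[0] = -1*2 = -2
y[1] = 0*2 + -1*1 = -1
y[2] = 0*1 = 0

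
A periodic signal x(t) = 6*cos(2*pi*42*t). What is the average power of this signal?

Average power of A*cos(wt) is A^2/2.
P = 6^2 / 2 = 36/2 = 18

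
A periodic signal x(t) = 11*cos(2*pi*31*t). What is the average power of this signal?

Average power of A*cos(wt) is A^2/2.
P = 11^2 / 2 = 121/2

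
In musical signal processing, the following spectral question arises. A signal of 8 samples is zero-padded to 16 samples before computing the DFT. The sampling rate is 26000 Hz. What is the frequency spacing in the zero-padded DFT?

Original DFT: N = 8, resolution = f_s/N = 26000/8 = 3250 Hz
Zero-padded DFT: N = 16, resolution = f_s/N = 26000/16 = 1625 Hz
Zero-padding interpolates the spectrum (finer frequency grid)
but does NOT improve the true spectral resolution (ability to resolve close frequencies).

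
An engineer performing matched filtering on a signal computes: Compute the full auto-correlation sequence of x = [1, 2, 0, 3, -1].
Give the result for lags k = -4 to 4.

r_xx[k] = sum_m x[m]*x[m+k], indexed from 0, for k = -4 to 4:
  r_xx[-4] = x[4]*x[0] = -1
  r_xx[-3] = x[3]*x[0] + x[4]*x[1] = 1
  r_xx[-2] = x[2]*x[0] + x[3]*x[1] + x[4]*x[2] = 6
  r_xx[-1] = x[1]*x[0] + x[2]*x[1] + x[3]*x[2] + x[4]*x[3] = -1
  r_xx[0] = x[0]*x[0] + x[1]*x[1] + x[2]*x[2] + x[3]*x[3] + x[4]*x[4] = 15
  r_xx[1] = x[0]*x[1] + x[1]*x[2] + x[2]*x[3] + x[3]*x[4] = -1
  r_xx[2] = x[0]*x[2] + x[1]*x[3] + x[2]*x[4] = 6
  r_xx[3] = x[0]*x[3] + x[1]*x[4] = 1
  r_xx[4] = x[0]*x[4] = -1
r_xx = [-1, 1, 6, -1, 15, -1, 6, 1, -1]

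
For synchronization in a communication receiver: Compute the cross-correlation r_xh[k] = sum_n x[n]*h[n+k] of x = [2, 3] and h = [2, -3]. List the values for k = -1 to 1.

Both sequences indexed from 0 and zero outside their support.
Lags with overlap: k = -1 to 1.
  r_xh[-1] = x[1]*h[0] = 6
  r_xh[0] = x[0]*h[0] + x[1]*h[1] = -5
  r_xh[1] = x[0]*h[1] = -6
r_xh = [6, -5, -6] (for k = -1, ..., 1)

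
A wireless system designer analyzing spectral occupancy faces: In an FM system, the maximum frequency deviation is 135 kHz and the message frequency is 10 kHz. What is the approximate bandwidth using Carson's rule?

Carson's rule: BW = 2*(delta_f + f_m)
= 2*(135 + 10) kHz = 290 kHz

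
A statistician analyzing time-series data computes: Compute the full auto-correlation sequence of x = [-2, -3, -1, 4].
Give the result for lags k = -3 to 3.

r_xx[k] = sum_m x[m]*x[m+k], indexed from 0, for k = -3 to 3:
  r_xx[-3] = x[3]*x[0] = -8
  r_xx[-2] = x[2]*x[0] + x[3]*x[1] = -10
  r_xx[-1] = x[1]*x[0] + x[2]*x[1] + x[3]*x[2] = 5
  r_xx[0] = x[0]*x[0] + x[1]*x[1] + x[2]*x[2] + x[3]*x[3] = 30
  r_xx[1] = x[0]*x[1] + x[1]*x[2] + x[2]*x[3] = 5
  r_xx[2] = x[0]*x[2] + x[1]*x[3] = -10
  r_xx[3] = x[0]*x[3] = -8
r_xx = [-8, -10, 5, 30, 5, -10, -8]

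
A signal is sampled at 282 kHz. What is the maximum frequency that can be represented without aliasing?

The maximum frequency that can be represented without aliasing
is the Nyquist frequency: f_max = f_s / 2 = 282 kHz / 2 = 141 kHz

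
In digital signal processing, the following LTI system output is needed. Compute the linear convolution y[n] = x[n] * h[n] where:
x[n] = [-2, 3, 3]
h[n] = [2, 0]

y[n] = sum_k x[k]*h[n-k]. Output length = len(x) + len(h) - 1 = 3 + 2 - 1 = 4.
y[0] = -2*2 = -4
y[1] = 3*2 + -2*0 = 6
y[2] = 3*2 + 3*0 = 6
y[3] = 3*0 = 0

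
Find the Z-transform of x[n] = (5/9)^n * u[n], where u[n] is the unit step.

The Z-transform of a^n * u[n] is z/(z-a) for |z| > |a|.
Here a = 5/9, so X(z) = z/(z - (5/9)) = 9z/(9z - 5)
ROC: |z| > 5/9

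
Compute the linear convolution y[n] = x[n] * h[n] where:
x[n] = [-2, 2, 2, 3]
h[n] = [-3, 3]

y[n] = sum_k x[k]*h[n-k]. Output length = len(x) + len(h) - 1 = 4 + 2 - 1 = 5.
y[0] = -2*-3 = 6
y[1] = 2*-3 + -2*3 = -12
y[2] = 2*-3 + 2*3 = 0
y[3] = 3*-3 + 2*3 = -3
y[4] = 3*3 = 9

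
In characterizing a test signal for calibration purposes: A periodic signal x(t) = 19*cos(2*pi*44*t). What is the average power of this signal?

Average power of A*cos(wt) is A^2/2.
P = 19^2 / 2 = 361/2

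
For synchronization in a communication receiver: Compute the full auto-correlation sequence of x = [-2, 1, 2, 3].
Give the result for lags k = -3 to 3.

r_xx[k] = sum_m x[m]*x[m+k], indexed from 0, for k = -3 to 3:
  r_xx[-3] = x[3]*x[0] = -6
  r_xx[-2] = x[2]*x[0] + x[3]*x[1] = -1
  r_xx[-1] = x[1]*x[0] + x[2]*x[1] + x[3]*x[2] = 6
  r_xx[0] = x[0]*x[0] + x[1]*x[1] + x[2]*x[2] + x[3]*x[3] = 18
  r_xx[1] = x[0]*x[1] + x[1]*x[2] + x[2]*x[3] = 6
  r_xx[2] = x[0]*x[2] + x[1]*x[3] = -1
  r_xx[3] = x[0]*x[3] = -6
r_xx = [-6, -1, 6, 18, 6, -1, -6]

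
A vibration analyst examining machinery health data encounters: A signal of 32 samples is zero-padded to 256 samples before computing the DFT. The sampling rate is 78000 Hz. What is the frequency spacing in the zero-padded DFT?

Original DFT: N = 32, resolution = f_s/N = 78000/32 = 4875/2 Hz
Zero-padded DFT: N = 256, resolution = f_s/N = 78000/256 = 4875/16 Hz
Zero-padding interpolates the spectrum (finer frequency grid)
but does NOT improve the true spectral resolution (ability to resolve close frequencies).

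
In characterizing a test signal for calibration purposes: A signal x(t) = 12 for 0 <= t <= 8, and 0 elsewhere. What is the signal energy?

Energy = integral of |x(t)|^2 dt over the signal duration
= 12^2 * 8 = 144 * 8 = 1152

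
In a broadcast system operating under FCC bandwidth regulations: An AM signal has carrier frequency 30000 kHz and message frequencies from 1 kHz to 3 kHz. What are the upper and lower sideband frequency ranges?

Upper sideband (USB) = fc + [fm_low, fm_high] = 30000 + [1, 3] = [30001, 30003] kHz
Lower sideband (LSB) = fc - [fm_high, fm_low] = 30000 - [3, 1] = [29997, 29999] kHz
Total occupied spectrum: 29997 kHz to 30003 kHz (plus carrier at 30000 kHz)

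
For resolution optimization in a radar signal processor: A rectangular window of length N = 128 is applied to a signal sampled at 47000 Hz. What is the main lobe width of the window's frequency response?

For a rectangular window of length N,
the main lobe width in frequency is 2*f_s/N.
= 2*47000/128 = 5875/8 Hz
This determines the minimum frequency separation for resolving two sinusoids.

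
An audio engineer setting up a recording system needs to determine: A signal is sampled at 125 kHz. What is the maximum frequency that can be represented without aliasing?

The maximum frequency that can be represented without aliasing
is the Nyquist frequency: f_max = f_s / 2 = 125 kHz / 2 = 125/2 kHz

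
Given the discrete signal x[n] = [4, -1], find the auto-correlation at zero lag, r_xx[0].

The auto-correlation at zero lag r_xx[0] equals the signal energy.
r_xx[0] = sum of x[n]^2 = 4^2 + (-1)^2
= 16 + 1 = 17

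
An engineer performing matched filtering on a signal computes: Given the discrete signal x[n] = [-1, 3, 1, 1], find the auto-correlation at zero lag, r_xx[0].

The auto-correlation at zero lag r_xx[0] equals the signal energy.
r_xx[0] = sum of x[n]^2 = (-1)^2 + 3^2 + 1^2 + 1^2
= 1 + 9 + 1 + 1 = 12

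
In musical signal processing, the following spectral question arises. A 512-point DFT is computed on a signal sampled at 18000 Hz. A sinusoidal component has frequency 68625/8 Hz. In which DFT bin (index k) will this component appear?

DFT frequency resolution = f_s/N = 18000/512 = 1125/32 Hz
Bin index k = f_signal / resolution = 68625/8 / 1125/32 = 244
The signal frequency 68625/8 Hz falls in DFT bin k = 244.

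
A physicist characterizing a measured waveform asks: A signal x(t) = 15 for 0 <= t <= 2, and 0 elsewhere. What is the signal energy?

Energy = integral of |x(t)|^2 dt over the signal duration
= 15^2 * 2 = 225 * 2 = 450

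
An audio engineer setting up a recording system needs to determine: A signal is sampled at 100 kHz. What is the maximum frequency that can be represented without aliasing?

The maximum frequency that can be represented without aliasing
is the Nyquist frequency: f_max = f_s / 2 = 100 kHz / 2 = 50 kHz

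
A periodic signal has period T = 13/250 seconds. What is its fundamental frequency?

The fundamental frequency is the reciprocal of the period.
f = 1/T = 1/(13/250) = 250/13 Hz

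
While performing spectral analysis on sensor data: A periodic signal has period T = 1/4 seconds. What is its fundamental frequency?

The fundamental frequency is the reciprocal of the period.
f = 1/T = 1/(1/4) = 4 Hz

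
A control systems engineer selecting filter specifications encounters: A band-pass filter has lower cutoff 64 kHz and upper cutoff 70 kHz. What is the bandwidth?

Bandwidth = f_high - f_low
= 70 kHz - 64 kHz = 6 kHz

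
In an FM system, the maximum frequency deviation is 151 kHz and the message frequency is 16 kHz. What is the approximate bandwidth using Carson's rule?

Carson's rule: BW = 2*(delta_f + f_m)
= 2*(151 + 16) kHz = 334 kHz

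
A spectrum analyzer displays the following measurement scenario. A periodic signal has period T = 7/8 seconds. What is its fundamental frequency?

The fundamental frequency is the reciprocal of the period.
f = 1/T = 1/(7/8) = 8/7 Hz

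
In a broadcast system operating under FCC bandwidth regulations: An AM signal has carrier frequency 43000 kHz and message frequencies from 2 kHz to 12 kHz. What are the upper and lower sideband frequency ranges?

Upper sideband (USB) = fc + [fm_low, fm_high] = 43000 + [2, 12] = [43002, 43012] kHz
Lower sideband (LSB) = fc - [fm_high, fm_low] = 43000 - [12, 2] = [42988, 42998] kHz
Total occupied spectrum: 42988 kHz to 43012 kHz (plus carrier at 43000 kHz)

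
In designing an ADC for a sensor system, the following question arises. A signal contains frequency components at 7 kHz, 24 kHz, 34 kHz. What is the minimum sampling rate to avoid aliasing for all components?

The highest frequency component is f_max = 34 kHz.
Nyquist rate = 2 * f_max = 2 * 34 kHz = 68 kHz.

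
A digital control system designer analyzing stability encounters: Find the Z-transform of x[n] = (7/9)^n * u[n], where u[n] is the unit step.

The Z-transform of a^n * u[n] is z/(z-a) for |z| > |a|.
Here a = 7/9, so X(z) = z/(z - (7/9)) = 9z/(9z - 7)
ROC: |z| > 7/9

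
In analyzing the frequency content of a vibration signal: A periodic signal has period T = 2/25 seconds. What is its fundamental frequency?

The fundamental frequency is the reciprocal of the period.
f = 1/T = 1/(2/25) = 25/2 Hz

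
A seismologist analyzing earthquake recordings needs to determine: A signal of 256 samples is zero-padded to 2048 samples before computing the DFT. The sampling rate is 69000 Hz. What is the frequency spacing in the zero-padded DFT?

Original DFT: N = 256, resolution = f_s/N = 69000/256 = 8625/32 Hz
Zero-padded DFT: N = 2048, resolution = f_s/N = 69000/2048 = 8625/256 Hz
Zero-padding interpolates the spectrum (finer frequency grid)
but does NOT improve the true spectral resolution (ability to resolve close frequencies).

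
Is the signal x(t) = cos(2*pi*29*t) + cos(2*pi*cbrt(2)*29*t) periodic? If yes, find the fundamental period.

f1 = 29 Hz, f2 = 29*cbrt(2) Hz
Ratio f2/f1 = cbrt(2), which is irrational.
Since the frequency ratio is irrational, no common period exists.
The signal is not periodic.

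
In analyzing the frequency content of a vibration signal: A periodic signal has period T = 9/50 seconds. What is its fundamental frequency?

The fundamental frequency is the reciprocal of the period.
f = 1/T = 1/(9/50) = 50/9 Hz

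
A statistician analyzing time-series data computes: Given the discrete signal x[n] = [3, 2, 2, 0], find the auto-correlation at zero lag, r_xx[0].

The auto-correlation at zero lag r_xx[0] equals the signal energy.
r_xx[0] = sum of x[n]^2 = 3^2 + 2^2 + 2^2 + 0^2
= 9 + 4 + 4 + 0 = 17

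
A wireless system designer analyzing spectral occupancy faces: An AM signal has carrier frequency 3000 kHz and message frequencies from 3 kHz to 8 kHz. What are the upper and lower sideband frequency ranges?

Upper sideband (USB) = fc + [fm_low, fm_high] = 3000 + [3, 8] = [3003, 3008] kHz
Lower sideband (LSB) = fc - [fm_high, fm_low] = 3000 - [8, 3] = [2992, 2997] kHz
Total occupied spectrum: 2992 kHz to 3008 kHz (plus carrier at 3000 kHz)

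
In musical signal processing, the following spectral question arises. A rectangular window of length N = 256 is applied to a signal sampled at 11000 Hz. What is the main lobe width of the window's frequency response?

For a rectangular window of length N,
the main lobe width in frequency is 2*f_s/N.
= 2*11000/256 = 1375/16 Hz
This determines the minimum frequency separation for resolving two sinusoids.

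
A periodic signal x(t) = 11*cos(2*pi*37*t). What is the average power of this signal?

Average power of A*cos(wt) is A^2/2.
P = 11^2 / 2 = 121/2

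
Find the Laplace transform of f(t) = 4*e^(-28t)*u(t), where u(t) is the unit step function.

Standard Laplace transform pair:
e^(-at)*u(t) <-> 1/(s+a)
With a = 28: L{4*e^(-28t)*u(t)} = 4/(s+28), ROC: Re(s) > -28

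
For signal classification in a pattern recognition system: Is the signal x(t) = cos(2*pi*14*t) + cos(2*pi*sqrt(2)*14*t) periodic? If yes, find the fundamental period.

f1 = 14 Hz, f2 = 14*sqrt(2) Hz
Ratio f2/f1 = sqrt(2), which is irrational.
Since the frequency ratio is irrational, no common period exists.
The signal is not periodic.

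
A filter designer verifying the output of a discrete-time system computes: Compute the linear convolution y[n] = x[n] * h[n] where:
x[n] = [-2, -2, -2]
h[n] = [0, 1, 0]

y[n] = sum_k x[k]*h[n-k]. Output length = len(x) + len(h) - 1 = 3 + 3 - 1 = 5.
y[0] = -2*0 = 0
y[1] = -2*0 + -2*1 = -2
y[2] = -2*0 + -2*1 + -2*0 = -2
y[3] = -2*1 + -2*0 = -2
y[4] = -2*0 = 0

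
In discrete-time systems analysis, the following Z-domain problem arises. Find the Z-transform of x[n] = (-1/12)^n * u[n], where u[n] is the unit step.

The Z-transform of a^n * u[n] is z/(z-a) for |z| > |a|.
Here a = -1/12, so X(z) = z/(z - (-1/12)) = 12z/(12z + 1)
ROC: |z| > 1/12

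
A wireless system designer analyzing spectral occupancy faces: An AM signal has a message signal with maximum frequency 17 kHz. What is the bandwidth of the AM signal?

In AM (double-sideband), the bandwidth is twice the message frequency.
BW = 2 * f_m = 2 * 17 kHz = 34 kHz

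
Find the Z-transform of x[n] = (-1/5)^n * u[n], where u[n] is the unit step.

The Z-transform of a^n * u[n] is z/(z-a) for |z| > |a|.
Here a = -1/5, so X(z) = z/(z - (-1/5)) = 5z/(5z + 1)
ROC: |z| > 1/5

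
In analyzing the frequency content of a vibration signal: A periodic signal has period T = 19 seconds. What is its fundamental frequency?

The fundamental frequency is the reciprocal of the period.
f = 1/T = 1/(19) = 1/19 Hz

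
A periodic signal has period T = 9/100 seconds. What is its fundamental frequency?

The fundamental frequency is the reciprocal of the period.
f = 1/T = 1/(9/100) = 100/9 Hz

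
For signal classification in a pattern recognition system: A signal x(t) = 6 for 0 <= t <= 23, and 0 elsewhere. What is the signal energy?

Energy = integral of |x(t)|^2 dt over the signal duration
= 6^2 * 23 = 36 * 23 = 828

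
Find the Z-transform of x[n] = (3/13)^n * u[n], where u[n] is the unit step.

The Z-transform of a^n * u[n] is z/(z-a) for |z| > |a|.
Here a = 3/13, so X(z) = z/(z - (3/13)) = 13z/(13z - 3)
ROC: |z| > 3/13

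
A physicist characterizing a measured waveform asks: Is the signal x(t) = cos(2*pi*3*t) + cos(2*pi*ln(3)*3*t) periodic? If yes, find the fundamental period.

f1 = 3 Hz, f2 = 3*ln(3) Hz
Ratio f2/f1 = ln(3), which is irrational.
Since the frequency ratio is irrational, no common period exists.
The signal is not periodic.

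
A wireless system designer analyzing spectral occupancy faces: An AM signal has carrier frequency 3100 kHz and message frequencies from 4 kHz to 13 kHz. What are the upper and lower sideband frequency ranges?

Upper sideband (USB) = fc + [fm_low, fm_high] = 3100 + [4, 13] = [3104, 3113] kHz
Lower sideband (LSB) = fc - [fm_high, fm_low] = 3100 - [13, 4] = [3087, 3096] kHz
Total occupied spectrum: 3087 kHz to 3113 kHz (plus carrier at 3100 kHz)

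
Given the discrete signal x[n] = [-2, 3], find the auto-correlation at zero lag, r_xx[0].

The auto-correlation at zero lag r_xx[0] equals the signal energy.
r_xx[0] = sum of x[n]^2 = (-2)^2 + 3^2
= 4 + 9 = 13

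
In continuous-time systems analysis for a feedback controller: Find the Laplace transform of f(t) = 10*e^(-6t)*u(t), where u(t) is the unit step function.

Standard Laplace transform pair:
e^(-at)*u(t) <-> 1/(s+a)
With a = 6: L{10*e^(-6t)*u(t)} = 10/(s+6), ROC: Re(s) > -6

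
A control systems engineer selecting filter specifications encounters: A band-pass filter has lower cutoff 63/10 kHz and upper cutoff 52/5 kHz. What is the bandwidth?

Bandwidth = f_high - f_low
= 52/5 kHz - 63/10 kHz = 41/10 kHz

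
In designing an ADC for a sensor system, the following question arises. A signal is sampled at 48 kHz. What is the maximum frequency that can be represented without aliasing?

The maximum frequency that can be represented without aliasing
is the Nyquist frequency: f_max = f_s / 2 = 48 kHz / 2 = 24 kHz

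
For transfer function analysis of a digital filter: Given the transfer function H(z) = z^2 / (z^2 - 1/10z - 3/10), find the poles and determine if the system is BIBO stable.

Poles are roots of the denominator: z^2 - 1/10z - 3/10 = 0.
Quadratic formula: z = [-(-1/10) +/- sqrt((-1/10)^2 - 4*(-3/10))] / 2
Discriminant = 1/100 + 6/5 = 121/100; sqrt = 11/10.
z = (1/10 +/- 11/10) / 2 => z = 3/5 or z = -1/2.
|p1| = 1/2, |p2| = 3/5.
For BIBO stability, all poles must lie inside the unit circle (|p| < 1).
System is STABLE since both |p| < 1.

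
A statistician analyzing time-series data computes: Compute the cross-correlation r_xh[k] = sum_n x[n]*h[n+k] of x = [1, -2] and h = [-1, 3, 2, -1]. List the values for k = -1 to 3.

Both sequences indexed from 0 and zero outside their support.
Lags with overlap: k = -1 to 3.
  r_xh[-1] = x[1]*h[0] = 2
  r_xh[0] = x[0]*h[0] + x[1]*h[1] = -7
  r_xh[1] = x[0]*h[1] + x[1]*h[2] = -1
  r_xh[2] = x[0]*h[2] + x[1]*h[3] = 4
  r_xh[3] = x[0]*h[3] = -1
r_xh = [2, -7, -1, 4, -1] (for k = -1, ..., 3)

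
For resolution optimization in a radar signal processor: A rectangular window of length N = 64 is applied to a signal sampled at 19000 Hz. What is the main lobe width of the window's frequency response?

For a rectangular window of length N,
the main lobe width in frequency is 2*f_s/N.
= 2*19000/64 = 2375/4 Hz
This determines the minimum frequency separation for resolving two sinusoids.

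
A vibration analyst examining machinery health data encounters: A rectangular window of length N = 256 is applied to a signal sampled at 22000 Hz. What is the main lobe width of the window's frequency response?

For a rectangular window of length N,
the main lobe width in frequency is 2*f_s/N.
= 2*22000/256 = 1375/8 Hz
This determines the minimum frequency separation for resolving two sinusoids.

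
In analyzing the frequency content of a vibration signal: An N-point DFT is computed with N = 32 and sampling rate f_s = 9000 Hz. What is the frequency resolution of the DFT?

DFT frequency resolution = f_s / N
= 9000 / 32 = 1125/4 Hz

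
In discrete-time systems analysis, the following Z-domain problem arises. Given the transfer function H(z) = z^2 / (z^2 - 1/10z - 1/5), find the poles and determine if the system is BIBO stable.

Poles are roots of the denominator: z^2 - 1/10z - 1/5 = 0.
Quadratic formula: z = [-(-1/10) +/- sqrt((-1/10)^2 - 4*(-1/5))] / 2
Discriminant = 1/100 + 4/5 = 81/100; sqrt = 9/10.
z = (1/10 +/- 9/10) / 2 => z = 1/2 or z = -2/5.
|p1| = 1/2, |p2| = 2/5.
For BIBO stability, all poles must lie inside the unit circle (|p| < 1).
System is STABLE since both |p| < 1.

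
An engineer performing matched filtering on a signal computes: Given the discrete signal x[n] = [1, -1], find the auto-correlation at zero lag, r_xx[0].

The auto-correlation at zero lag r_xx[0] equals the signal energy.
r_xx[0] = sum of x[n]^2 = 1^2 + (-1)^2
= 1 + 1 = 2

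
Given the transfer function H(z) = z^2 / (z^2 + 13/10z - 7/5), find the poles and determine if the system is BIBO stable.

Poles are roots of the denominator: z^2 + 13/10z - 7/5 = 0.
Quadratic formula: z = [-(13/10) +/- sqrt((13/10)^2 - 4*(-7/5))] / 2
Discriminant = 169/100 + 28/5 = 729/100; sqrt = 27/10.
z = (-13/10 +/- 27/10) / 2 => z = 7/10 or z = -2.
|p1| = 2, |p2| = 7/10.
For BIBO stability, all poles must lie inside the unit circle (|p| < 1).
System is UNSTABLE since at least one |p| >= 1.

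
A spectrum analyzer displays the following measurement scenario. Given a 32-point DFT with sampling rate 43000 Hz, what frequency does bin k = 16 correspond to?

The frequency of DFT bin k is: f_k = k * f_s / N
f_16 = 16 * 43000 / 32 = 21500 Hz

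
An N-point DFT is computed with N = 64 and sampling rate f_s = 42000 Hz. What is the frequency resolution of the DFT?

DFT frequency resolution = f_s / N
= 42000 / 64 = 2625/4 Hz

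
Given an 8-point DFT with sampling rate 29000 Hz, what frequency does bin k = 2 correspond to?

The frequency of DFT bin k is: f_k = k * f_s / N
f_2 = 2 * 29000 / 8 = 7250 Hz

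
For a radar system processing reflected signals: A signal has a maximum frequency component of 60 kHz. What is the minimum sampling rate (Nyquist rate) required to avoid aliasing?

By the Nyquist-Shannon sampling theorem,
the minimum sampling rate (Nyquist rate) must be at least 2 * f_max.
Nyquist rate = 2 * 60 kHz = 120 kHz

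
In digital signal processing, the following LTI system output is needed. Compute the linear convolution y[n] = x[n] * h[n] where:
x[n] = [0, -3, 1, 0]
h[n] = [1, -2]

y[n] = sum_k x[k]*h[n-k]. Output length = len(x) + len(h) - 1 = 4 + 2 - 1 = 5.
y[0] = 0*1 = 0
y[1] = -3*1 + 0*-2 = -3
y[2] = 1*1 + -3*-2 = 7
y[3] = 0*1 + 1*-2 = -2
y[4] = 0*-2 = 0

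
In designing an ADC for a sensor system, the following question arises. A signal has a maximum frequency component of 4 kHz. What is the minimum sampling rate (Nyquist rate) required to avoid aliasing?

By the Nyquist-Shannon sampling theorem,
the minimum sampling rate (Nyquist rate) must be at least 2 * f_max.
Nyquist rate = 2 * 4 kHz = 8 kHz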